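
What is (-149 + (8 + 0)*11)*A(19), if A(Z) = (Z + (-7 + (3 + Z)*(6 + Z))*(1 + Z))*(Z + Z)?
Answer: -25217522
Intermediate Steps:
A(Z) = 2*Z*(Z + (1 + Z)*(-7 + (3 + Z)*(6 + Z))) (A(Z) = (Z + (1 + Z)*(-7 + (3 + Z)*(6 + Z)))*(2*Z) = 2*Z*(Z + (1 + Z)*(-7 + (3 + Z)*(6 + Z))))
(-149 + (8 + 0)*11)*A(19) = (-149 + (8 + 0)*11)*(2*19*(11 + 19**3 + 10*19**2 + 21*19)) = (-149 + 8*11)*(2*19*(11 + 6859 + 10*361 + 399)) = (-149 + 88)*(2*19*(11 + 6859 + 3610 + 399)) = -122*19*10879 = -61*413402 = -25217522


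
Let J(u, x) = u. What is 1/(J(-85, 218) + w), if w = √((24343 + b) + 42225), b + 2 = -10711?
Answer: 17/9726 + √55855/48630 ≈ 0.0066078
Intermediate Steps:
b = -10713 (b = -2 - 10711 = -10713)
w = √55855 (w = √((24343 - 10713) + 42225) = √(13630 + 42225) = √55855 ≈ 236.34)
1/(J(-85, 218) + w) = 1/(-85 + √55855)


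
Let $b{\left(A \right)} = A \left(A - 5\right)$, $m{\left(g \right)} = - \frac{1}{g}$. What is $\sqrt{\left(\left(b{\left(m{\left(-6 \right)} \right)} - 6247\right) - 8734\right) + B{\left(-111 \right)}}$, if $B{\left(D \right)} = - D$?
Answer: $\frac{i \sqrt{535349}}{6} \approx 121.95 i$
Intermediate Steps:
$b{\left(A \right)} = A \left(-5 + A\right)$
$\sqrt{\left(\left(b{\left(m{\left(-6 \right)} \right)} - 6247\right) - 8734\right) + B{\left(-111 \right)}} = \sqrt{\left(\left(- \frac{1}{-6} \left(-5 - \frac{1}{-6}\right) - 6247\right) - 8734\right) - -111} = \sqrt{\left(\left(\left(-1\right) \left(- \frac{1}{6}\right) \left(-5 - - \frac{1}{6}\right) - 6247\right) - 8734\right) + 111} = \sqrt{\left(\left(\frac{-5 + \frac{1}{6}}{6} - 6247\right) - 8734\right) + 111} = \sqrt{\left(\left(\frac{1}{6} \left(- \frac{29}{6}\right) - 6247\right) - 8734\right) + 111} = \sqrt{\left(\left(- \frac{29}{36} - 6247\right) - 8734\right) + 111} = \sqrt{\left(- \frac{224921}{36} - 8734\right) + 111} = \sqrt{- \frac{539345}{36} + 111} = \sqrt{- \frac{535349}{36}} = \frac{i \sqrt{535349}}{6}$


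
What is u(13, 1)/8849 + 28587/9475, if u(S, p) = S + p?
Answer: 253099013/83844275 ≈ 3.0187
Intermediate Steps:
u(13, 1)/8849 + 28587/9475 = (13 + 1)/8849 + 28587/9475 = 14*(1/8849) + 28587*(1/9475) = 14/8849 + 28587/9475 = 253099013/83844275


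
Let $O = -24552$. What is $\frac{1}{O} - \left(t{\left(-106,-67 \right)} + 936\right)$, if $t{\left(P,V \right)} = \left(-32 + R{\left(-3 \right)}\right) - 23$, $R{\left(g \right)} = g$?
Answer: $- \frac{21556657}{24552} \approx -878.0$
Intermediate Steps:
$t{\left(P,V \right)} = -58$ ($t{\left(P,V \right)} = \left(-32 - 3\right) - 23 = -35 - 23 = -58$)
$\frac{1}{O} - \left(t{\left(-106,-67 \right)} + 936\right) = \frac{1}{-24552} - \left(-58 + 936\right) = - \frac{1}{24552} - 878 = - \frac{21556657}{24552}$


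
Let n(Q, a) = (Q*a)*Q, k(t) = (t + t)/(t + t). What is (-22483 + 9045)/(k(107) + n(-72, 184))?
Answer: -13438/953857 ≈ -0.014088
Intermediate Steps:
k(t) = 1 (k(t) = (2*t)/((2*t)) = (2*t)*(1/(2*t)) = 1)
n(Q, a) = a*Q²
(-22483 + 9045)/(k(107) + n(-72, 184)) = (-22483 + 9045)/(1 + 184*(-72)²) = -13438/(1 + 184*5184) = -13438/(1 + 953856) = -13438/953857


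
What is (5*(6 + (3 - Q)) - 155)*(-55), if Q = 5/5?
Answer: 6325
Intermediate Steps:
Q = 1 (Q = 5*(⅕) = 1)
(5*(6 + (3 - Q)) - 155)*(-55) = (5*(6 + (3 - 1*1)) - 155)*(-55) = (5*(6 + (3 - 1)) - 155)*(-55) = (5*(6 + 2) - 155)*(-55) = (5*8 - 155)*(-55) = (40 - 155)*(-55) = -115*(-55) = 6325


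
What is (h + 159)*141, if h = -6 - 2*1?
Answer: 21291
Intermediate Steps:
h = -8 (h = -6 - 2 = -8)
(h + 159)*141 = (-8 + 159)*141 = 151*141 = 21291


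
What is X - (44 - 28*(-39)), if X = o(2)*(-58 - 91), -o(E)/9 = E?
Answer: 1546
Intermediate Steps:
o(E) = -9*E
X = 2682 (X = (-9*2)*(-58 - 91) = -18*(-149) = 2682)
X - (44 - 28*(-39)) = 2682 - (44 - 28*(-39)) = 2682 - (44 + 1092) = 2682 - 1*1136 = 2682 - 1136 = 1546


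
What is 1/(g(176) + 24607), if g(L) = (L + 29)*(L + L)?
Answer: 1/96767 ≈ 1.0334e-5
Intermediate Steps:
g(L) = 2*L*(29 + L) (g(L) = (29 + L)*(2*L) = 2*L*(29 + L))
1/(g(176) + 24607) = 1/(2*176*(29 + 176) + 24607) = 1/(2*176*205 + 24607) = 1/(72160 + 24607) = 1/96767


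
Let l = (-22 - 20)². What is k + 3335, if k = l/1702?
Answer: 2838967/851 ≈ 3336.0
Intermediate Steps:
l = 1764 (l = (-42)² = 1764)
k = 882/851 (k = 1764/1702 = 1764*(1/1702) = 882/851 ≈ 1.0364)
k + 3335 = 882/851 + 3335 = 2838967/851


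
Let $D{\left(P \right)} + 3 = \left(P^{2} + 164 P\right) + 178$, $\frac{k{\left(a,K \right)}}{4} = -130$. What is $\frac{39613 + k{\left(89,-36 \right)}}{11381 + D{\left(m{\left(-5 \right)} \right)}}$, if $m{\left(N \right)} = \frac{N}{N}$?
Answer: $\frac{13031}{3907} \approx 3.3353$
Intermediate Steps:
$m{\left(N \right)} = 1$
$k{\left(a,K \right)} = -520$ ($k{\left(a,K \right)} = 4 \left(-130\right) = -520$)
$D{\left(P \right)} = 175 + P^{2} + 164 P$ ($D{\left(P \right)} = -3 + \left(\left(P^{2} + 164 P\right) + 178\right) = -3 + \left(178 + P^{2} + 164 P\right) = 175 + P^{2} + 164 P$)
$\frac{39613 + k{\left(89,-36 \right)}}{11381 + D{\left(m{\left(-5 \right)} \right)}} = \frac{39613 - 520}{11381 + \left(175 + 1^{2} + 164 \cdot 1\right)} = \frac{39093}{11381 + \left(175 + 1 + 164\right)} = \frac{39093}{11381 + 340} = \frac{39093}{11721} = 39093 \cdot \frac{1}{11721} = \frac{13031}{3907}$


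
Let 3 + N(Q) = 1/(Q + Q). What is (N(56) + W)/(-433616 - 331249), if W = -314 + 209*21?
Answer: -91213/17132976 ≈ -0.0053238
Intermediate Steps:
N(Q) = -3 + 1/(2*Q) (N(Q) = -3 + 1/(Q + Q) = -3 + 1/(2*Q))
W = 4075 (W = -314 + 4389 = 4075)
(N(56) + W)/(-433616 - 331249) = ((-3 + (1/2)/56) + 4075)/(-433616 - 331249) = ((-3 + (1/2)*(1/56)) + 4075)/(-764865) = ((-3 + 1/112) + 4075)*(-1/764865) = (-335/112 + 4075)*(-1/764865) = (456065/112)*(-1/764865) = -91213/17132976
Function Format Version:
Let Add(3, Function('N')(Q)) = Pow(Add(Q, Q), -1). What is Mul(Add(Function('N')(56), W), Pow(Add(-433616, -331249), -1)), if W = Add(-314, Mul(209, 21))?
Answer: Rational(-91213, 17132976) ≈ -0.0053238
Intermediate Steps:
Function('N')(Q) = Add(-3, Mul(Rational(1, 2), Pow(Q, -1))) (Function('N')(Q) = Add(-3, Pow(Add(Q, Q), -1)) = Add(-3, Pow(Mul(2, Q), -1)) = Add(-3, Mul(Rational(1, 2), Pow(Q, -1))))
W = 4075 (W = Add(-314, 4389) = 4075)
Mul(Add(Function('N')(56), W), Pow(Add(-433616, -331249), -1)) = Mul(Add(Add(-3, Mul(Rational(1, 2), Pow(56, -1))), 4075), Pow(Add(-433616, -331249), -1)) = Mul(Add(Add(-3, Mul(Rational(1, 2), Rational(1, 56))), 4075), Pow(-764865, -1)) = Mul(Add(Add(-3, Rational(1, 112)), 4075), Rational(-1, 764865)) = Mul(Add(Rational(-335, 112), 4075), Rational(-1, 764865)) = Mul(Rational(456065, 112), Rational(-1, 764865)) = Rational(-91213, 17132976)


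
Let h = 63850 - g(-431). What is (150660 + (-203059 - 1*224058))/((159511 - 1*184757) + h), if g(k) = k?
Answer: -276457/39035 ≈ -7.0823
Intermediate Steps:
h = 64281 (h = 63850 - 1*(-431) = 63850 + 431 = 64281)
(150660 + (-203059 - 1*224058))/((159511 - 1*184757) + h) = (150660 + (-203059 - 1*224058))/((159511 - 1*184757) + 64281) = (150660 + (-203059 - 224058))/((159511 - 184757) + 64281) = (150660 - 427117)/(-25246 + 64281) = -276457/39035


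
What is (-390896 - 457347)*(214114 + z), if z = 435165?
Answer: -550746366797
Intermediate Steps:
(-390896 - 457347)*(214114 + z) = (-390896 - 457347)*(214114 + 435165) = -848243*649279 = -550746366797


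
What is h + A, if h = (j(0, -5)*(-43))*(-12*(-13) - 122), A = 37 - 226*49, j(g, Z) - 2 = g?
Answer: -13961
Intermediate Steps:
j(g, Z) = 2 + g
A = -11037 (A = 37 - 11074 = -11037)
h = -2924 (h = ((2 + 0)*(-43))*(-12*(-13) - 122) = (2*(-43))*(156 - 122) = -86*34 = -2924)
h + A = -2924 - 11037 = -13961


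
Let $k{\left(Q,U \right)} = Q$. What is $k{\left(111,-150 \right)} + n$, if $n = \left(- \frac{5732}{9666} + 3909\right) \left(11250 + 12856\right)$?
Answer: $\frac{455346749549}{4833} \approx 9.4216 \cdot 10^{7}$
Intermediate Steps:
$n = \frac{455346213086}{4833}$ ($n = \left(\left(-5732\right) \frac{1}{9666} + 3909\right) 24106 = \left(- \frac{2866}{4833} + 3909\right) 24106 = \frac{18889331}{4833} \cdot 24106 = \frac{455346213086}{4833} \approx 9.4216 \cdot 10^{7}$)
$k{\left(111,-150 \right)} + n = 111 + \frac{455346213086}{4833} = \frac{455346749549}{4833}$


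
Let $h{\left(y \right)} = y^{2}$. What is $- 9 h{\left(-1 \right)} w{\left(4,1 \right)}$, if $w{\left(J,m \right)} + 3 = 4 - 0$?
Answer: $-9$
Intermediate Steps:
$w{\left(J,m \right)} = 1$ ($w{\left(J,m \right)} = -3 + \left(4 - 0\right) = -3 + \left(4 + 0\right) = -3 + 4 = 1$)
$- 9 h{\left(-1 \right)} w{\left(4,1 \right)} = - 9 \left(-1\right)^{2} \cdot 1 = \left(-9\right) 1 \cdot 1 = \left(-9\right) 1 = -9$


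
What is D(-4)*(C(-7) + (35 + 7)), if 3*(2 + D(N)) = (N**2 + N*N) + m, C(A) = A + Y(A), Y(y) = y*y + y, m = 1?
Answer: 693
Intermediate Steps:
Y(y) = y + y**2 (Y(y) = y**2 + y = y + y**2)
C(A) = A + A*(1 + A)
D(N) = -5/3 + 2*N**2/3 (D(N) = -2 + ((N**2 + N*N) + 1)/3 = -2 + ((N**2 + N**2) + 1)/3 = -2 + (2*N**2 + 1)/3 = -2 + (1 + 2*N**2)/3 = -2 + (1/3 + 2*N**2/3) = -5/3 + 2*N**2/3)
D(-4)*(C(-7) + (35 + 7)) = (-5/3 + (2/3)*(-4)**2)*(-7*(2 - 7) + (35 + 7)) = (-5/3 + (2/3)*16)*(-7*(-5) + 42) = (-5/3 + 32/3)*(35 + 42) = 9*77 = 693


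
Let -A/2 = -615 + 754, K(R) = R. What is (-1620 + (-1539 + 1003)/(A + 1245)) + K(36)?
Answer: -1532264/967 ≈ -1584.6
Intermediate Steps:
A = -278 (A = -2*(-615 + 754) = -2*139 = -278)
(-1620 + (-1539 + 1003)/(A + 1245)) + K(36) = (-1620 + (-1539 + 1003)/(-278 + 1245)) + 36 = (-1620 - 536/967) + 36 = -1567076/967 + 36 = -1532264/967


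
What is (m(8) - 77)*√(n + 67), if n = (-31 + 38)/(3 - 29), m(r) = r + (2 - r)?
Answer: -75*√45110/26 ≈ -612.67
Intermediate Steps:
m(r) = 2
n = -7/26 (n = 7/(-26) = 7*(-1/26) = -7/26 ≈ -0.26923)
(m(8) - 77)*√(n + 67) = (2 - 77)*√(-7/26 + 67) = -75*√45110/26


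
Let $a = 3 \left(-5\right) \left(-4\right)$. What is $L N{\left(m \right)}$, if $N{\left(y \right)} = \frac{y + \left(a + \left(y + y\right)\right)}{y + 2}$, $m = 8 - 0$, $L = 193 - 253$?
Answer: $-504$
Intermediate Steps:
$L = -60$ ($L = 193 - 253 = -60$)
$m = 8$ ($m = 8 + 0 = 8$)
$a = 60$ ($a = \left(-15\right) \left(-4\right) = 60$)
$N{\left(y \right)} = \frac{60 + 3 y}{2 + y}$ ($N{\left(y \right)} = \frac{y + \left(60 + \left(y + y\right)\right)}{y + 2} = \frac{y + \left(60 + 2 y\right)}{2 + y} = \frac{60 + 3 y}{2 + y}$)
$L N{\left(m \right)} = - 60 \frac{3 \left(20 + 8\right)}{2 + 8} = - 60 \cdot 3 \cdot \frac{1}{10} \cdot 28 = \left(-60\right) \frac{42}{5} = -504$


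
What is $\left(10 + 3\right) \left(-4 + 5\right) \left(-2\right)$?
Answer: $-26$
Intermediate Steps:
$\left(10 + 3\right) \left(-4 + 5\right) \left(-2\right) = 13 \cdot 1 \left(-2\right) = 13 \left(-2\right) = -26$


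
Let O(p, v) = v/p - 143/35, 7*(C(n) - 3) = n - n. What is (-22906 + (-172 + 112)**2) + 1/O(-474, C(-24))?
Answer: -436881004/22629 ≈ -19306.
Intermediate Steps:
C(n) = 3 (C(n) = 3 + (n - n)/7 = 3 + (1/7)*0 = 3 + 0 = 3)
O(p, v) = -143/35 + v/p (O(p, v) = v/p - 143*1/35 = v/p - 143/35 = -143/35 + v/p)
(-22906 + (-172 + 112)**2) + 1/O(-474, C(-24)) = (-22906 + (-172 + 112)**2) + 1/(-143/35 + 3/(-474)) = (-22906 + (-60)**2) + 1/(-143/35 + 3*(-1/474)) = (-22906 + 3600) + 1/(-143/35 - 1/158) = -19306 + 1/(-22629/5530) = -19306 - 5530/22629 = -436881004/22629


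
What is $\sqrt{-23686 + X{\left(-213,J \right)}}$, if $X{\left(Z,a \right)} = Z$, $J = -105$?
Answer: $i \sqrt{23899} \approx 154.59 i$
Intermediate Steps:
$\sqrt{-23686 + X{\left(-213,J \right)}} = \sqrt{-23686 - 213} = \sqrt{-23899} = i \sqrt{23899}$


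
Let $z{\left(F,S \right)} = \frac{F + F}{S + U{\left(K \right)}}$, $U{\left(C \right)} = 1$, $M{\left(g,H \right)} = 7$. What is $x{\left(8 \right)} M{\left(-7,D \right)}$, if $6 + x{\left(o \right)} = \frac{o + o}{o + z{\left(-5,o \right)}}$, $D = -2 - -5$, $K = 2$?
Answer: $- \frac{798}{31} \approx -25.742$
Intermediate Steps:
$D = 3$ ($D = -2 + 5 = 3$)
$z{\left(F,S \right)} = \frac{2 F}{1 + S}$ ($z{\left(F,S \right)} = \frac{F + F}{S + 1} = \frac{2 F}{1 + S}$)
$x{\left(o \right)} = -6 + \frac{2 o}{o - \frac{10}{1 + o}}$ ($x{\left(o \right)} = -6 + \frac{o + o}{o + 2 \left(-5\right) \frac{1}{1 + o}} = -6 + \frac{2 o}{o - \frac{10}{1 + o}}$)
$x{\left(8 \right)} M{\left(-7,D \right)} = \frac{4 \left(15 - 8 \left(1 + 8\right)\right)}{-10 + 8 \left(1 + 8\right)} 7 = \frac{4 \left(15 - 8 \cdot 9\right)}{-10 + 8 \cdot 9} \cdot 7 = \frac{4 \left(15 - 72\right)}{-10 + 72} \cdot 7 = 4 \cdot \frac{1}{62} \left(-57\right) 7 = \left(- \frac{114}{31}\right) 7 = - \frac{798}{31}$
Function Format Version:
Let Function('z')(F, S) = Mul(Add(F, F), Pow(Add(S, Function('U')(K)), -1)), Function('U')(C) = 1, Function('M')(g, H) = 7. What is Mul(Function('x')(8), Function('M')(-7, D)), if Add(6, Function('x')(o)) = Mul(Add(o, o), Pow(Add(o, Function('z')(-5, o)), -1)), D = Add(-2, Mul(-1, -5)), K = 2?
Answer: Rational(-798, 31) ≈ -25.742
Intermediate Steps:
D = 3 (D = Add(-2, 5) = 3)
Function('z')(F, S) = Mul(2, F, Pow(Add(1, S), -1)) (Function('z')(F, S) = Mul(Add(F, F), Pow(Add(S, 1), -1)) = Mul(Mul(2, F), Pow(Add(1, S), -1)) = Mul(2, F, Pow(Add(1, S), -1)))
Function('x')(o) = Add(-6, Mul(2, o, Pow(Add(o, Mul(-10, Pow(Add(1, o), -1))), -1))) (Function('x')(o) = Add(-6, Mul(Add(o, o), Pow(Add(o, Mul(2, -5, Pow(Add(1, o), -1))), -1))) = Add(-6, Mul(Mul(2, o), Pow(Add(o, Mul(-10, Pow(Add(1, o), -1))), -1))) = Add(-6, Mul(2, o, Pow(Add(o, Mul(-10, Pow(Add(1, o), -1))), -1))))
Mul(Function('x')(8), Function('M')(-7, D)) = Mul(Mul(4, Pow(Add(-10, Mul(8, Add(1, 8))), -1), Add(15, Mul(-1, 8, Add(1, 8)))), 7) = Mul(Mul(4, Pow(Add(-10, Mul(8, 9)), -1), Add(15, Mul(-1, 8, 9))), 7) = Mul(Mul(4, Pow(Add(-10, 72), -1), Add(15, -72)), 7) = Mul(Mul(4, Pow(62, -1), -57), 7) = Mul(Mul(4, Rational(1, 62), -57), 7) = Mul(Rational(-114, 31), 7) = Rational(-798, 31)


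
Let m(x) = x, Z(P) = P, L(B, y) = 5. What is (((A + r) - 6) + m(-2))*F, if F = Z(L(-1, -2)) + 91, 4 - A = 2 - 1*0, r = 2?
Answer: -384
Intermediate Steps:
A = 2 (A = 4 - (2 - 1*0) = 4 - (2 + 0) = 4 - 1*2 = 4 - 2 = 2)
F = 96 (F = 5 + 91 = 96)
(((A + r) - 6) + m(-2))*F = (((2 + 2) - 6) - 2)*96 = ((4 - 6) - 2)*96 = (-2 - 2)*96 = -4*96 = -384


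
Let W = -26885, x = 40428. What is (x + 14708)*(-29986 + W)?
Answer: -3135639456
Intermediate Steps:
(x + 14708)*(-29986 + W) = (40428 + 14708)*(-29986 - 26885) = 55136*(-56871) = -3135639456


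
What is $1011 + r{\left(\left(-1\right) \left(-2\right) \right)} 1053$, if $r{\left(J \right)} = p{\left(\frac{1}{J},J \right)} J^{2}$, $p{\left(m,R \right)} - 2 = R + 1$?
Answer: $22071$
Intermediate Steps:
$p{\left(m,R \right)} = 3 + R$ ($p{\left(m,R \right)} = 2 + \left(R + 1\right) = 2 + \left(1 + R\right) = 3 + R$)
$r{\left(J \right)} = J^{2} \left(3 + J\right)$ ($r{\left(J \right)} = \left(3 + J\right) J^{2} = J^{2} \left(3 + J\right)$)
$1011 + r{\left(\left(-1\right) \left(-2\right) \right)} 1053 = 1011 + \left(\left(-1\right) \left(-2\right)\right)^{2} \left(3 - -2\right) 1053 = 1011 + 2^{2} \left(3 + 2\right) 1053 = 1011 + 4 \cdot 5 \cdot 1053 = 1011 + 20 \cdot 1053 = 1011 + 21060 = 22071$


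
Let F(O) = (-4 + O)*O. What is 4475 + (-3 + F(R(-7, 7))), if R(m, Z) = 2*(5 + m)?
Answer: 4504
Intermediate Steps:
R(m, Z) = 10 + 2*m
F(O) = O*(-4 + O)
4475 + (-3 + F(R(-7, 7))) = 4475 + (-3 + (10 + 2*(-7))*(-4 + (10 + 2*(-7)))) = 4475 + (-3 + (10 - 14)*(-4 + (10 - 14))) = 4475 + (-3 - 4*(-4 - 4)) = 4475 + (-3 - 4*(-8)) = 4475 + (-3 + 32) = 4475 + 29 = 4504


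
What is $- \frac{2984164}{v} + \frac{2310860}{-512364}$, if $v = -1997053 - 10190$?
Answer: $- \frac{259123279607}{85703254371} \approx -3.0235$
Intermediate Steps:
$v = -2007243$
$- \frac{2984164}{v} + \frac{2310860}{-512364} = - \frac{2984164}{-2007243} + \frac{2310860}{-512364} = \left(-2984164\right) \left(- \frac{1}{2007243}\right) + 2310860 \left(- \frac{1}{512364}\right) = \frac{2984164}{2007243} - \frac{577715}{128091} = - \frac{259123279607}{85703254371}$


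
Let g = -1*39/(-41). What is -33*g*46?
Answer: -59202/41 ≈ -1444.0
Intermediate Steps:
g = 39/41 (g = -39*(-1/41) = 39/41 ≈ 0.95122)
-33*g*46 = -33*39/41*46 = -1287/41*46 = -59202/41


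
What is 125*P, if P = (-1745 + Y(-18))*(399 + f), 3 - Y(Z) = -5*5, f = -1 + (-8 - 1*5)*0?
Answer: -85420750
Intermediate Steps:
f = -1 (f = -1 + (-8 - 5)*0 = -1 - 13*0 = -1 + 0 = -1)
Y(Z) = 28 (Y(Z) = 3 - (-5)*5 = 3 - 1*(-25) = 3 + 25 = 28)
P = -683366 (P = (-1745 + 28)*(399 - 1) = -1717*398 = -683366)
125*P = 125*(-683366) = -85420750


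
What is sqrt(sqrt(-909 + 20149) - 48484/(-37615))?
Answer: sqrt(1823725660 + 2829776450*sqrt(4810))/37615 ≈ 11.832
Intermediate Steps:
sqrt(sqrt(-909 + 20149) - 48484/(-37615)) = sqrt(sqrt(19240) - 48484*(-1/37615)) = sqrt(2*sqrt(4810) + 48484/37615) = sqrt(48484/37615 + 2*sqrt(4810))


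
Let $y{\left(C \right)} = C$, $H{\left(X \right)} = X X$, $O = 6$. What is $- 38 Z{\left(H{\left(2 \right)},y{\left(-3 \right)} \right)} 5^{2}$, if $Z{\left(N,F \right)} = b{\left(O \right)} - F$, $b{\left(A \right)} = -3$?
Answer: $0$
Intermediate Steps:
$H{\left(X \right)} = X^{2}$
$Z{\left(N,F \right)} = -3 - F$
$- 38 Z{\left(H{\left(2 \right)},y{\left(-3 \right)} \right)} 5^{2} = - 38 \left(-3 - -3\right) 5^{2} = - 38 \left(-3 + 3\right) 25 = \left(-38\right) 0 \cdot 25 = 0 \cdot 25 = 0$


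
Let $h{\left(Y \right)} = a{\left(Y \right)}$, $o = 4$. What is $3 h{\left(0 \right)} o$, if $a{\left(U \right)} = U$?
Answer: $0$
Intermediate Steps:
$h{\left(Y \right)} = Y$
$3 h{\left(0 \right)} o = 3 \cdot 0 \cdot 4 = 0 \cdot 4 = 0$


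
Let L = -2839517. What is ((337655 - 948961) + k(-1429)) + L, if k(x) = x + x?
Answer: -3453681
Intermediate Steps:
k(x) = 2*x
((337655 - 948961) + k(-1429)) + L = ((337655 - 948961) + 2*(-1429)) - 2839517 = (-611306 - 2858) - 2839517 = -614164 - 2839517 = -3453681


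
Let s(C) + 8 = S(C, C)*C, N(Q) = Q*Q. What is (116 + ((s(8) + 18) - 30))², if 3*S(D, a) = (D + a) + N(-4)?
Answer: 295936/9 ≈ 32882.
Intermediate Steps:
N(Q) = Q²
S(D, a) = 16/3 + D/3 + a/3 (S(D, a) = ((D + a) + (-4)²)/3 = ((D + a) + 16)/3 = (16 + D + a)/3 = 16/3 + D/3 + a/3)
s(C) = -8 + C*(16/3 + 2*C/3) (s(C) = -8 + (16/3 + C/3 + C/3)*C = -8 + (16/3 + 2*C/3)*C = -8 + C*(16/3 + 2*C/3))
(116 + ((s(8) + 18) - 30))² = (116 + (((-8 + (⅔)*8*(8 + 8)) + 18) - 30))² = (116 + (((-8 + (⅔)*8*16) + 18) - 30))² = (116 + (((-8 + 256/3) + 18) - 30))² = (116 + ((232/3 + 18) - 30))² = (116 + (286/3 - 30))² = (116 + 196/3)² = (544/3)² = 295936/9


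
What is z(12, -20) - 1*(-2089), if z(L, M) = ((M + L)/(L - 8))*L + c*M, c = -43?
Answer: 2925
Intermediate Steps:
z(L, M) = -43*M + L*(L + M)/(-8 + L) (z(L, M) = ((M + L)/(L - 8))*L - 43*M = ((L + M)/(-8 + L))*L - 43*M = L*(L + M)/(-8 + L) - 43*M = -43*M + L*(L + M)/(-8 + L))
z(12, -20) - 1*(-2089) = (12**2 + 344*(-20) - 42*12*(-20))/(-8 + 12) - 1*(-2089) = (144 - 6880 + 10080)/4 + 2089 = (1/4)*3344 + 2089 = 836 + 2089 = 2925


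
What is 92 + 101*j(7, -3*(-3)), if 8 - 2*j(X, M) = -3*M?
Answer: 3719/2 ≈ 1859.5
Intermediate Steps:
j(X, M) = 4 + 3*M/2 (j(X, M) = 4 - (-3)*M/2 = 4 + 3*M/2)
92 + 101*j(7, -3*(-3)) = 92 + 101*(4 + 3*(-3*(-3))/2) = 92 + 101*(4 + (3/2)*9) = 92 + 101*(4 + 27/2) = 92 + 101*(35/2) = 92 + 3535/2 = 3719/2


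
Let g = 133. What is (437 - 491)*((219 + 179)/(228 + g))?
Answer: -21492/361 ≈ -59.535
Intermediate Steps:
(437 - 491)*((219 + 179)/(228 + g)) = (437 - 491)*((219 + 179)/(228 + 133)) = -21492/361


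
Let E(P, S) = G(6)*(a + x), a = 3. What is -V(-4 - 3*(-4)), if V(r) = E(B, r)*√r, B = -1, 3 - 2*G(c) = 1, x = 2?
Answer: -10*√2 ≈ -14.142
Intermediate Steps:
G(c) = 1 (G(c) = 3/2 - ½*1 = 3/2 - ½ = 1)
E(P, S) = 5 (E(P, S) = 1*(3 + 2) = 1*5 = 5)
V(r) = 5*√r
-V(-4 - 3*(-4)) = -5*√(-4 - 3*(-4)) = -5*√(-4 + 12) = -5*√8 = -5*2*√2 = -10*√2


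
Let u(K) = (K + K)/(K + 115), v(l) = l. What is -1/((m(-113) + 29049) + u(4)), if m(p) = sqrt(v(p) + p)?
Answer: -411363841/11949739072307 + 14161*I*sqrt(226)/11949739072307 ≈ -3.4424e-5 + 1.7815e-8*I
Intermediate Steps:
u(K) = 2*K/(115 + K) (u(K) = (2*K)/(115 + K) = 2*K/(115 + K))
m(p) = sqrt(2)*sqrt(p) (m(p) = sqrt(p + p) = sqrt(2*p) = sqrt(2)*sqrt(p))
-1/((m(-113) + 29049) + u(4)) = -1/((sqrt(2)*sqrt(-113) + 29049) + 2*4/(115 + 4)) = -1/((sqrt(2)*(I*sqrt(113)) + 29049) + 2*4/119) = -1/((I*sqrt(226) + 29049) + 2*4*(1/119)) = -1/((29049 + I*sqrt(226)) + 8/119) = -1/(3456839/119 + I*sqrt(226))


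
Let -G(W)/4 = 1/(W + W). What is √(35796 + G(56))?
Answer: √7016009/14 ≈ 189.20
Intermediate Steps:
G(W) = -2/W (G(W) = -4/(W + W) = -4*1/(2*W) = -2/W)
√(35796 + G(56)) = √(35796 - 2/56) = √(35796 - 2*1/56) = √(35796 - 1/28) = √(1002287/28) = √7016009/14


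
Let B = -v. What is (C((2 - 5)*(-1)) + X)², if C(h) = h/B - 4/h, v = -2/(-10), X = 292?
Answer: 683929/9 ≈ 75992.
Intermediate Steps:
v = ⅕ (v = -2*(-⅒) = ⅕ ≈ 0.20000)
B = -⅕ (B = -1*⅕ = -⅕ ≈ -0.20000)
C(h) = -5*h - 4/h (C(h) = h/(-⅕) - 4/h = h*(-5) - 4/h = -5*h - 4/h)
(C((2 - 5)*(-1)) + X)² = ((-5*(2 - 5)*(-1) - 4*(-1/(2 - 5))) + 292)² = ((-(-15)*(-1) - 4/((-3*(-1)))) + 292)² = ((-5*3 - 4/3) + 292)² = ((-15 - 4*⅓) + 292)² = ((-15 - 4/3) + 292)² = (-49/3 + 292)² = (827/3)² = 683929/9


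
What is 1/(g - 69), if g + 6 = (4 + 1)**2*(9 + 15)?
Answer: 1/525 ≈ 0.0019048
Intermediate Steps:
g = 594 (g = -6 + (4 + 1)**2*(9 + 15) = -6 + 5**2*24 = -6 + 25*24 = -6 + 600 = 594)
1/(g - 69) = 1/(594 - 69) = 1/525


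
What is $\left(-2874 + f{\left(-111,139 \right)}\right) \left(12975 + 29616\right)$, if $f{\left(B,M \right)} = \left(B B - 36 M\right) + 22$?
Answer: $190168815$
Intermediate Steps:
$f{\left(B,M \right)} = 22 + B^{2} - 36 M$ ($f{\left(B,M \right)} = \left(B^{2} - 36 M\right) + 22 = 22 + B^{2} - 36 M$)
$\left(-2874 + f{\left(-111,139 \right)}\right) \left(12975 + 29616\right) = \left(-2874 + \left(22 + \left(-111\right)^{2} - 5004\right)\right) \left(12975 + 29616\right) = \left(-2874 + \left(22 + 12321 - 5004\right)\right) 42591 = \left(-2874 + 7339\right) 42591 = 4465 \cdot 42591 = 190168815$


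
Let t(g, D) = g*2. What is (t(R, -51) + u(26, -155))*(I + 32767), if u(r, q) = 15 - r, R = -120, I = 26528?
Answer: -14883045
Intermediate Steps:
t(g, D) = 2*g
(t(R, -51) + u(26, -155))*(I + 32767) = (2*(-120) + (15 - 1*26))*(26528 + 32767) = (-240 + (15 - 26))*59295 = (-240 - 11)*59295 = -251*59295 = -14883045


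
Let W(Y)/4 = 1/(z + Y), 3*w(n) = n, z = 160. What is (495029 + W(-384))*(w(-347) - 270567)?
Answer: -937970354746/7 ≈ -1.3400e+11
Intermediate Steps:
w(n) = n/3
W(Y) = 4/(160 + Y)
(495029 + W(-384))*(w(-347) - 270567) = (495029 + 4/(160 - 384))*((⅓)*(-347) - 270567) = (495029 + 4/(-224))*(-347/3 - 270567) = (495029 + 4*(-1/224))*(-812048/3) = (495029 - 1/56)*(-812048/3) = (27721623/56)*(-812048/3) = -937970354746/7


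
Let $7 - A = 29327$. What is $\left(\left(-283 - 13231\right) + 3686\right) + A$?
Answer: $-39148$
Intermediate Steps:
$A = -29320$ ($A = 7 - 29327 = -29320$)
$\left(\left(-283 - 13231\right) + 3686\right) + A = \left(\left(-283 - 13231\right) + 3686\right) - 29320 = \left(-13514 + 3686\right) - 29320 = -9828 - 29320 = -39148$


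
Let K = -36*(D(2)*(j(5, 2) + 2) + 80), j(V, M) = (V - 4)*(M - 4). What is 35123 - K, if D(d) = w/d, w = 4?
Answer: 38003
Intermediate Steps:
D(d) = 4/d
j(V, M) = (-4 + M)*(-4 + V) (j(V, M) = (-4 + V)*(-4 + M) = (-4 + M)*(-4 + V))
K = -2880 (K = -36*((4/2)*((16 - 4*2 - 4*5 + 2*5) + 2) + 80) = -36*((4*(½))*((16 - 8 - 20 + 10) + 2) + 80) = -36*(2*(-2 + 2) + 80) = -36*(2*0 + 80) = -36*(0 + 80) = -36*80 = -2880)
35123 - K = 35123 - 1*(-2880) = 35123 + 2880 = 38003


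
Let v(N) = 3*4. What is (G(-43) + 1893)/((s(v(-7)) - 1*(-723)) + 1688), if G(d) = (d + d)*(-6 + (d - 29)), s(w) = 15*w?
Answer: 8601/2591 ≈ 3.3196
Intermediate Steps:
v(N) = 12
G(d) = 2*d*(-35 + d) (G(d) = (2*d)*(-6 + (-29 + d)) = (2*d)*(-35 + d) = 2*d*(-35 + d))
(G(-43) + 1893)/((s(v(-7)) - 1*(-723)) + 1688) = (2*(-43)*(-35 - 43) + 1893)/((15*12 - 1*(-723)) + 1688) = (2*(-43)*(-78) + 1893)/((180 + 723) + 1688) = (6708 + 1893)/(903 + 1688) = 8601/2591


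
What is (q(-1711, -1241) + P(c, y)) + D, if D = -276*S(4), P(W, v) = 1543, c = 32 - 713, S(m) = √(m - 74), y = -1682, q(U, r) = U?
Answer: -168 - 276*I*√70 ≈ -168.0 - 2309.2*I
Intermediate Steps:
S(m) = √(-74 + m)
c = -681
D = -276*I*√70 (D = -276*√(-74 + 4) = -276*I*√70 ≈ -2309.2*I)
(q(-1711, -1241) + P(c, y)) + D = (-1711 + 1543) - 276*I*√70 = -168 - 276*I*√70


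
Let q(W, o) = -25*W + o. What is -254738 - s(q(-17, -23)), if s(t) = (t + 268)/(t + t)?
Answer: -1528433/6 ≈ -2.5474e+5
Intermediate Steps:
q(W, o) = o - 25*W
s(t) = (268 + t)/(2*t) (s(t) = (268 + t)/((2*t)) = (268 + t)*(1/(2*t)) = (268 + t)/(2*t))
-254738 - s(q(-17, -23)) = -254738 - (268 + (-23 - 25*(-17)))/(2*(-23 - 25*(-17))) = -254738 - (268 + (-23 + 425))/(2*(-23 + 425)) = -254738 - (268 + 402)/(2*402) = -254738 - 670/(2*402) = -254738 - 1*5/6 = -254738 - 5/6 = -1528433/6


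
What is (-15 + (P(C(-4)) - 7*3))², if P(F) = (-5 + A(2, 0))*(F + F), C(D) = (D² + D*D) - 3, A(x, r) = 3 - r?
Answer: 23104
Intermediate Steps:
C(D) = -3 + 2*D² (C(D) = (D² + D²) - 3 = 2*D² - 3 = -3 + 2*D²)
P(F) = -4*F (P(F) = (-5 + (3 - 1*0))*(F + F) = (-5 + (3 + 0))*(2*F) = (-5 + 3)*(2*F) = -4*F)
(-15 + (P(C(-4)) - 7*3))² = (-15 + (-4*(-3 + 2*(-4)²) - 7*3))² = (-15 + (-4*(-3 + 2*16) - 21))² = (-15 + (-4*(-3 + 32) - 21))² = (-15 + (-4*29 - 21))² = (-15 + (-116 - 21))² = (-15 - 137)² = (-152)² = 23104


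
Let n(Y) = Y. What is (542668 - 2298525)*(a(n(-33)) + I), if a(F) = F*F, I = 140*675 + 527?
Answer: -168765951412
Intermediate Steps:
I = 95027 (I = 94500 + 527 = 95027)
a(F) = F**2
(542668 - 2298525)*(a(n(-33)) + I) = (542668 - 2298525)*((-33)**2 + 95027) = -1755857*(1089 + 95027) = -1755857*96116 = -168765951412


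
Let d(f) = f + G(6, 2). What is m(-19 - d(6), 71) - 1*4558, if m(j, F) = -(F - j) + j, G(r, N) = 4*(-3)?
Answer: -4655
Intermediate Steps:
G(r, N) = -12
d(f) = -12 + f (d(f) = f - 12 = -12 + f)
m(j, F) = -F + 2*j (m(j, F) = (j - F) + j = -F + 2*j)
m(-19 - d(6), 71) - 1*4558 = (-1*71 + 2*(-19 - (-12 + 6))) - 1*4558 = (-71 + 2*(-19 - 1*(-6))) - 4558 = (-71 + 2*(-19 + 6)) - 4558 = (-71 + 2*(-13)) - 4558 = (-71 - 26) - 4558 = -97 - 4558 = -4655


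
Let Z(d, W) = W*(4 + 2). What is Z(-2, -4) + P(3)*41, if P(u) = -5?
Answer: -229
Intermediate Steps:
Z(d, W) = 6*W (Z(d, W) = W*6 = 6*W)
Z(-2, -4) + P(3)*41 = 6*(-4) - 5*41 = -24 - 205 = -229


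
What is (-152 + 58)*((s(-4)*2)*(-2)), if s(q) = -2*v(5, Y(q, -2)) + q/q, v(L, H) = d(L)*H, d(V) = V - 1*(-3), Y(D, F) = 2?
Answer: -11656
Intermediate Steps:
d(V) = 3 + V (d(V) = V + 3 = 3 + V)
v(L, H) = H*(3 + L) (v(L, H) = (3 + L)*H = H*(3 + L))
s(q) = -31 (s(q) = -4*(3 + 5) + q/q = -4*8 + 1 = -2*16 + 1 = -32 + 1 = -31)
(-152 + 58)*((s(-4)*2)*(-2)) = (-152 + 58)*(-31*2*(-2)) = -(-5828)*(-2) = -94*124 = -11656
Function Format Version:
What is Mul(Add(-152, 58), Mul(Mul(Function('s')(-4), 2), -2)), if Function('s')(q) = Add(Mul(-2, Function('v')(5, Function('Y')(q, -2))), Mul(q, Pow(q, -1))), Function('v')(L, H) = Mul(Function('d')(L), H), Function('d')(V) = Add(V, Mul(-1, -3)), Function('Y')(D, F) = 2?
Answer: -11656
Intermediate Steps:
Function('d')(V) = Add(3, V) (Function('d')(V) = Add(V, 3) = Add(3, V))
Function('v')(L, H) = Mul(H, Add(3, L)) (Function('v')(L, H) = Mul(Add(3, L), H) = Mul(H, Add(3, L)))
Function('s')(q) = -31 (Function('s')(q) = Add(Mul(-2, Mul(2, Add(3, 5))), Mul(q, Pow(q, -1))) = Add(Mul(-2, Mul(2, 8)), 1) = Add(Mul(-2, 16), 1) = Add(-32, 1) = -31)
Mul(Add(-152, 58), Mul(Mul(Function('s')(-4), 2), -2)) = Mul(Add(-152, 58), Mul(Mul(-31, 2), -2)) = Mul(-94, Mul(-62, -2)) = Mul(-94, 124) = -11656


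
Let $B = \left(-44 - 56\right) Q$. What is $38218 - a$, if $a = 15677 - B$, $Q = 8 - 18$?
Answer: $23541$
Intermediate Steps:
$Q = -10$ ($Q = 8 - 18 = -10$)
$B = 1000$ ($B = \left(-44 - 56\right) \left(-10\right) = \left(-100\right) \left(-10\right) = 1000$)
$a = 14677$ ($a = 15677 - 1000 = 14677$)
$38218 - a = 38218 - 14677 = 23541$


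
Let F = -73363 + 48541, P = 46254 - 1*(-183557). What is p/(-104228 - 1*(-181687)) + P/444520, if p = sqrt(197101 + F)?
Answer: 229811/444520 + sqrt(172279)/77459 ≈ 0.52235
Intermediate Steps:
P = 229811 (P = 46254 + 183557 = 229811)
F = -24822
p = sqrt(172279) (p = sqrt(197101 - 24822) = sqrt(172279) ≈ 415.06)
p/(-104228 - 1*(-181687)) + P/444520 = sqrt(172279)/(-104228 - 1*(-181687)) + 229811/444520 = sqrt(172279)/(-104228 + 181687) + 229811*(1/444520) = sqrt(172279)/77459 + 229811/444520 = 229811/444520 + sqrt(172279)/77459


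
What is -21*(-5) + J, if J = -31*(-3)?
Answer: 198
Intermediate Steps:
J = 93
-21*(-5) + J = -21*(-5) + 93 = 105 + 93 = 198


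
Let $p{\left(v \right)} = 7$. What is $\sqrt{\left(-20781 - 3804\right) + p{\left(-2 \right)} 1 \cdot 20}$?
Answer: $i \sqrt{24445} \approx 156.35 i$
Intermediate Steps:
$\sqrt{\left(-20781 - 3804\right) + p{\left(-2 \right)} 1 \cdot 20} = \sqrt{\left(-20781 - 3804\right) + 7 \cdot 1 \cdot 20} = \sqrt{-24585 + 7 \cdot 20} = \sqrt{-24585 + 140} = \sqrt{-24445} = i \sqrt{24445}$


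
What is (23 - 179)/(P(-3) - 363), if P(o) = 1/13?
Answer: 1014/2359 ≈ 0.42984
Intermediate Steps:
P(o) = 1/13
(23 - 179)/(P(-3) - 363) = (23 - 179)/(1/13 - 363) = -156/(-4718/13) = -156*(-13/4718) = 1014/2359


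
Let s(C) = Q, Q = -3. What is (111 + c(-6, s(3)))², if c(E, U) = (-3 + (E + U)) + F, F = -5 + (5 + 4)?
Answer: 10609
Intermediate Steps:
s(C) = -3
F = 4 (F = -5 + 9 = 4)
c(E, U) = 1 + E + U (c(E, U) = (-3 + (E + U)) + 4 = (-3 + E + U) + 4 = 1 + E + U)
(111 + c(-6, s(3)))² = (111 + (1 - 6 - 3))² = (111 - 8)² = 103² = 10609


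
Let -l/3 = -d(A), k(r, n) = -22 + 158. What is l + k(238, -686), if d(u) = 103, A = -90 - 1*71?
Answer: 445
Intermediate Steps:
k(r, n) = 136
A = -161 (A = -90 - 71 = -161)
l = 309 (l = -(-3)*103 = -3*(-103) = 309)
l + k(238, -686) = 309 + 136 = 445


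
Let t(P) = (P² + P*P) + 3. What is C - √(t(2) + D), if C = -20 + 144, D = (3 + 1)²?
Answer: 124 - 3*√3 ≈ 118.80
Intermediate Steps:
t(P) = 3 + 2*P² (t(P) = (P² + P²) + 3 = 2*P² + 3 = 3 + 2*P²)
D = 16 (D = 4² = 16)
C = 124
C - √(t(2) + D) = 124 - √((3 + 2*2²) + 16) = 124 - √((3 + 2*4) + 16) = 124 - √((3 + 8) + 16) = 124 - √(11 + 16) = 124 - √27 = 124 - 3*√3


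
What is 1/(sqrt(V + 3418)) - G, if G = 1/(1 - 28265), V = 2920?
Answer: 1/28264 + sqrt(6338)/6338 ≈ 0.012596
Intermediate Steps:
G = -1/28264 (G = 1/(-28264) = -1/28264 ≈ -3.5381e-5)
1/(sqrt(V + 3418)) - G = 1/(sqrt(2920 + 3418)) - 1*(-1/28264) = 1/(sqrt(6338)) + 1/28264 = sqrt(6338)/6338 + 1/28264 = 1/28264 + sqrt(6338)/6338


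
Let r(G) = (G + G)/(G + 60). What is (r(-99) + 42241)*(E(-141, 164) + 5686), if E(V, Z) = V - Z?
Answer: 2955239819/13 ≈ 2.2733e+8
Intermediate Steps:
r(G) = 2*G/(60 + G) (r(G) = (2*G)/(60 + G) = 2*G/(60 + G))
(r(-99) + 42241)*(E(-141, 164) + 5686) = (2*(-99)/(60 - 99) + 42241)*((-141 - 1*164) + 5686) = (2*(-99)/(-39) + 42241)*((-141 - 164) + 5686) = (2*(-99)*(-1/39) + 42241)*(-305 + 5686) = (66/13 + 42241)*5381 = (549199/13)*5381 = 2955239819/13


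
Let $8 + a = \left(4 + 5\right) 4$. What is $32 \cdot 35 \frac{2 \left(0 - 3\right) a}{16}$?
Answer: $-11760$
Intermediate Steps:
$a = 28$ ($a = -8 + \left(4 + 5\right) 4 = -8 + 9 \cdot 4 = -8 + 36 = 28$)
$32 \cdot 35 \frac{2 \left(0 - 3\right) a}{16} = 32 \cdot 35 \frac{2 \left(0 - 3\right) 28}{16} = 1120 \cdot 2 \left(0 - 3\right) 28 \cdot \frac{1}{16} = 1120 \cdot 2 \left(-3\right) 28 \cdot \frac{1}{16} = 1120 \left(-6\right) 28 \cdot \frac{1}{16} = 1120 \left(\left(-168\right) \frac{1}{16}\right) = 1120 \left(- \frac{21}{2}\right) = -11760$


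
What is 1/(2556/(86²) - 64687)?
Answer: -1849/119605624 ≈ -1.5459e-5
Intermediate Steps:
1/(2556/(86²) - 64687) = 1/(2556/7396 - 64687) = 1/(2556*(1/7396) - 64687) = 1/(639/1849 - 64687) = 1/(-119605624/1849) = -1849/119605624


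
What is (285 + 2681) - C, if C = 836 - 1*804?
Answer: 2934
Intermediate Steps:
C = 32 (C = 836 - 804 = 32)
(285 + 2681) - C = (285 + 2681) - 1*32 = 2966 - 32 = 2934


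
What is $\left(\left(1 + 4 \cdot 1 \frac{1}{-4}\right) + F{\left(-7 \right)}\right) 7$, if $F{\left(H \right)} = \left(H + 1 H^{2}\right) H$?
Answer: $-2058$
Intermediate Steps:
$F{\left(H \right)} = H \left(H + H^{2}\right)$ ($F{\left(H \right)} = \left(H + H^{2}\right) H = H \left(H + H^{2}\right)$)
$\left(\left(1 + 4 \cdot 1 \frac{1}{-4}\right) + F{\left(-7 \right)}\right) 7 = \left(\left(1 + 4 \cdot 1 \frac{1}{-4}\right) + \left(-7\right)^{2} \left(1 - 7\right)\right) 7 = \left(\left(1 + 4 \cdot 1 \left(- \frac{1}{4}\right)\right) + 49 \left(-6\right)\right) 7 = \left(\left(1 + 4 \left(- \frac{1}{4}\right)\right) - 294\right) 7 = \left(\left(1 - 1\right) - 294\right) 7 = \left(0 - 294\right) 7 = \left(-294\right) 7 = -2058$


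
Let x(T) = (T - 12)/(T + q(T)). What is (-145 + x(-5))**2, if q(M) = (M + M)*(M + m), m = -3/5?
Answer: 190096/9 ≈ 21122.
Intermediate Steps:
m = -3/5 (m = -3*1/5 = -3/5 ≈ -0.60000)
q(M) = 2*M*(-3/5 + M) (q(M) = (M + M)*(M - 3/5) = (2*M)*(-3/5 + M) = 2*M*(-3/5 + M))
x(T) = (-12 + T)/(T + 2*T*(-3 + 5*T)/5) (x(T) = (T - 12)/(T + 2*T*(-3 + 5*T)/5) = (-12 + T)/(T + 2*T*(-3 + 5*T)/5))
(-145 + x(-5))**2 = (-145 + 5*(-12 - 5)/(-5*(-1 + 10*(-5))))**2 = (-145 + 5*(-1/5)*(-17)/(-1 - 50))**2 = (-145 + 5*(-1/5)*(-17)/(-51))**2 = (-145 + 5*(-1/5)*(-1/51)*(-17))**2 = (-145 - 1/3)**2 = (-436/3)**2 = 190096/9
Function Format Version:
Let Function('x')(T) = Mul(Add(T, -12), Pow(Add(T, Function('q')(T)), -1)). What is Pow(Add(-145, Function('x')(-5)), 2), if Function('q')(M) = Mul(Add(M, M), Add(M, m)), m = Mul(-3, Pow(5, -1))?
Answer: Rational(190096, 9) ≈ 21122.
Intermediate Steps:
m = Rational(-3, 5) (m = Mul(-3, Rational(1, 5)) = Rational(-3, 5) ≈ -0.60000)
Function('q')(M) = Mul(2, M, Add(Rational(-3, 5), M)) (Function('q')(M) = Mul(Add(M, M), Add(M, Rational(-3, 5))) = Mul(Mul(2, M), Add(Rational(-3, 5), M)) = Mul(2, M, Add(Rational(-3, 5), M)))
Function('x')(T) = Mul(Pow(Add(T, Mul(Rational(2, 5), T, Add(-3, Mul(5, T)))), -1), Add(-12, T)) (Function('x')(T) = Mul(Add(T, -12), Pow(Add(T, Mul(Rational(2, 5), T, Add(-3, Mul(5, T)))), -1)) = Mul(Add(-12, T), Pow(Add(T, Mul(Rational(2, 5), T, Add(-3, Mul(5, T)))), -1)) = Mul(Pow(Add(T, Mul(Rational(2, 5), T, Add(-3, Mul(5, T)))), -1), Add(-12, T)))
Pow(Add(-145, Function('x')(-5)), 2) = Pow(Add(-145, Mul(5, Pow(-5, -1), Pow(Add(-1, Mul(10, -5)), -1), Add(-12, -5))), 2) = Pow(Add(-145, Mul(5, Rational(-1, 5), Pow(Add(-1, -50), -1), -17)), 2) = Pow(Add(-145, Mul(5, Rational(-1, 5), Pow(-51, -1), -17)), 2) = Pow(Add(-145, Mul(5, Rational(-1, 5), Rational(-1, 51), -17)), 2) = Pow(Add(-145, Rational(-1, 3)), 2) = Pow(Rational(-436, 3), 2) = Rational(190096, 9)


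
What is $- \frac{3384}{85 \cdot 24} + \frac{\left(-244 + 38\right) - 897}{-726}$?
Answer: $- \frac{8611}{61710} \approx -0.13954$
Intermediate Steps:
$- \frac{3384}{85 \cdot 24} + \frac{\left(-244 + 38\right) - 897}{-726} = - \frac{3384}{2040} + \left(-206 - 897\right) \left(- \frac{1}{726}\right) = \left(-3384\right) \frac{1}{2040} - - \frac{1103}{726} = - \frac{141}{85} + \frac{1103}{726} = - \frac{8611}{61710}$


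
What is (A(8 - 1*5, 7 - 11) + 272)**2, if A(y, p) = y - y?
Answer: 73984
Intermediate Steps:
A(y, p) = 0
(A(8 - 1*5, 7 - 11) + 272)**2 = (0 + 272)**2 = 272**2 = 73984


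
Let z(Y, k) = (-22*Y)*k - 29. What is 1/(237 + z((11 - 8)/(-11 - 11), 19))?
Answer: 1/265 ≈ 0.0037736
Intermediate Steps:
z(Y, k) = -29 - 22*Y*k (z(Y, k) = -22*Y*k - 29 = -29 - 22*Y*k)
1/(237 + z((11 - 8)/(-11 - 11), 19)) = 1/(237 + (-29 - 22*(11 - 8)/(-11 - 11)*19)) = 1/(237 + (-29 - 22*3/(-22)*19)) = 1/(237 + (-29 - 22*3*(-1/22)*19)) = 1/(237 + (-29 - 22*(-3/22)*19)) = 1/(237 + (-29 + 57)) = 1/(237 + 28) = 1/265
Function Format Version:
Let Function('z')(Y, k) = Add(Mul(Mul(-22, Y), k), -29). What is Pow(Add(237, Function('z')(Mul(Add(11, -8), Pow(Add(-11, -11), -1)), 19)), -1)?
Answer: Rational(1, 265) ≈ 0.0037736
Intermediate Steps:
Function('z')(Y, k) = Add(-29, Mul(-22, Y, k)) (Function('z')(Y, k) = Add(Mul(-22, Y, k), -29) = Add(-29, Mul(-22, Y, k)))
Pow(Add(237, Function('z')(Mul(Add(11, -8), Pow(Add(-11, -11), -1)), 19)), -1) = Pow(Add(237, Add(-29, Mul(-22, Mul(Add(11, -8), Pow(Add(-11, -11), -1)), 19))), -1) = Pow(Add(237, Add(-29, Mul(-22, Mul(3, Pow(-22, -1)), 19))), -1) = Pow(Add(237, Add(-29, Mul(-22, Mul(3, Rational(-1, 22)), 19))), -1) = Pow(Add(237, Add(-29, Mul(-22, Rational(-3, 22), 19))), -1) = Pow(Add(237, Add(-29, 57)), -1) = Pow(Add(237, 28), -1) = Pow(265, -1) = Rational(1, 265)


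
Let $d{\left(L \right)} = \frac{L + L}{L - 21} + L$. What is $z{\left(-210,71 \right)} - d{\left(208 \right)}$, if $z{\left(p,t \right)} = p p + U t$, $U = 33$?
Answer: $\frac{8645529}{187} \approx 46233.0$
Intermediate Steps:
$d{\left(L \right)} = L + \frac{2 L}{-21 + L}$ ($d{\left(L \right)} = \frac{2 L}{-21 + L} + L = L + \frac{2 L}{-21 + L}$)
$z{\left(p,t \right)} = p^{2} + 33 t$ ($z{\left(p,t \right)} = p p + 33 t = p^{2} + 33 t$)
$z{\left(-210,71 \right)} - d{\left(208 \right)} = \left(\left(-210\right)^{2} + 33 \cdot 71\right) - \frac{208 \left(-19 + 208\right)}{-21 + 208} = \left(44100 + 2343\right) - 208 \cdot \frac{1}{187} \cdot 189 = 46443 - 208 \cdot \frac{1}{187} \cdot 189 = 46443 - \frac{39312}{187} = \frac{8645529}{187}$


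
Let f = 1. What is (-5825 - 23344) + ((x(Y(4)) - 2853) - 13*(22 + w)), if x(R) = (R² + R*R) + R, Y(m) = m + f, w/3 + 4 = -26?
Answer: -31083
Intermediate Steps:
w = -90 (w = -12 + 3*(-26) = -12 - 78 = -90)
Y(m) = 1 + m (Y(m) = m + 1 = 1 + m)
x(R) = R + 2*R² (x(R) = (R² + R²) + R = 2*R² + R = R + 2*R²)
(-5825 - 23344) + ((x(Y(4)) - 2853) - 13*(22 + w)) = (-5825 - 23344) + (((1 + 4)*(1 + 2*(1 + 4)) - 2853) - 13*(22 - 90)) = -29169 + ((5*(1 + 2*5) - 2853) - 13*(-68)) = -29169 + ((5*(1 + 10) - 2853) + 884) = -29169 + ((5*11 - 2853) + 884) = -29169 + ((55 - 2853) + 884) = -29169 + (-2798 + 884) = -29169 - 1914 = -31083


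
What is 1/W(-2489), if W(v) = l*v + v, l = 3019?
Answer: -1/7516780 ≈ -1.3304e-7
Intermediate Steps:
W(v) = 3020*v (W(v) = 3019*v + v = 3020*v)
1/W(-2489) = 1/(3020*(-2489)) = 1/(-7516780) = -1/7516780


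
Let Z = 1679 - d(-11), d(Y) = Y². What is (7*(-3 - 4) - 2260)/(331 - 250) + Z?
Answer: 123889/81 ≈ 1529.5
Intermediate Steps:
Z = 1558 (Z = 1679 - 1*(-11)² = 1679 - 1*121 = 1679 - 121 = 1558)
(7*(-3 - 4) - 2260)/(331 - 250) + Z = (7*(-3 - 4) - 2260)/(331 - 250) + 1558 = (7*(-7) - 2260)/81 + 1558 = (-49 - 2260)*(1/81) + 1558 = -2309*1/81 + 1558 = -2309/81 + 1558 = 123889/81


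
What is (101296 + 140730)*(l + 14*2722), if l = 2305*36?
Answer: 29306444288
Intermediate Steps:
l = 82980
(101296 + 140730)*(l + 14*2722) = (101296 + 140730)*(82980 + 14*2722) = 242026*(82980 + 38108) = 242026*121088 = 29306444288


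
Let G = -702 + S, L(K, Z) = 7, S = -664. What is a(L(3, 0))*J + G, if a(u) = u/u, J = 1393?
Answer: 27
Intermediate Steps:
G = -1366 (G = -702 - 664 = -1366)
a(u) = 1
a(L(3, 0))*J + G = 1*1393 - 1366 = 1393 - 1366 = 27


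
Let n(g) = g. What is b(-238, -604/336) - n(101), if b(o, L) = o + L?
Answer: -28627/84 ≈ -340.80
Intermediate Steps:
b(o, L) = L + o
b(-238, -604/336) - n(101) = (-604/336 - 238) - 1*101 = (-604*1/336 - 238) - 101 = (-151/84 - 238) - 101 = -20143/84 - 101 = -28627/84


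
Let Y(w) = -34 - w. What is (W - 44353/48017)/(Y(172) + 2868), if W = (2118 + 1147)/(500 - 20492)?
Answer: -1043480681/2555402509968 ≈ -0.00040834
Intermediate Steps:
W = -3265/19992 (W = 3265/(-19992) = 3265*(-1/19992) = -3265/19992 ≈ -0.16332)
(W - 44353/48017)/(Y(172) + 2868) = (-3265/19992 - 44353/48017)/((-34 - 1*172) + 2868) = (-3265/19992 - 44353*1/48017)/((-34 - 172) + 2868) = (-3265/19992 - 44353/48017)/(-206 + 2868) = -1043480681/959955864/2662 = -1043480681/959955864*1/2662 = -1043480681/2555402509968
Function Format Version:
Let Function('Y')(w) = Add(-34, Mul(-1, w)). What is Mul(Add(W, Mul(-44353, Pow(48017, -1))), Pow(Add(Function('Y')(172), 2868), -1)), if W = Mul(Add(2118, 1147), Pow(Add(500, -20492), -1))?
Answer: Rational(-1043480681, 2555402509968) ≈ -0.00040834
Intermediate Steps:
W = Rational(-3265, 19992) (W = Mul(3265, Pow(-19992, -1)) = Mul(3265, Rational(-1, 19992)) = Rational(-3265, 19992) ≈ -0.16332)
Mul(Add(W, Mul(-44353, Pow(48017, -1))), Pow(Add(Function('Y')(172), 2868), -1)) = Mul(Add(Rational(-3265, 19992), Mul(-44353, Pow(48017, -1))), Pow(Add(Add(-34, Mul(-1, 172)), 2868), -1)) = Mul(Add(Rational(-3265, 19992), Mul(-44353, Rational(1, 48017))), Pow(Add(Add(-34, -172), 2868), -1)) = Mul(Add(Rational(-3265, 19992), Rational(-44353, 48017)), Pow(Add(-206, 2868), -1)) = Mul(Rational(-1043480681, 959955864), Pow(2662, -1)) = Mul(Rational(-1043480681, 959955864), Rational(1, 2662)) = Rational(-1043480681, 2555402509968)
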